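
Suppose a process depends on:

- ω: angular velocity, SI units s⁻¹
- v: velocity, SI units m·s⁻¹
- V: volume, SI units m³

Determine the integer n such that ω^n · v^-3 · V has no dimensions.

3

Balance the T exponent: (-1)·n from ω, plus −3·(-1) + (0) = 3 from the rest, must sum to zero.
−n + 3 = 0, so n = 3.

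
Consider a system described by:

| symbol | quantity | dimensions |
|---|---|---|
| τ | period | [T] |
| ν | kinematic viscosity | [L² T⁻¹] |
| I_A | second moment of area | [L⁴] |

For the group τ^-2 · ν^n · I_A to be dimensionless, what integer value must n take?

Balance the L exponent: (2)·n from ν, plus −2·(0) + (4) = 4 from the rest, must sum to zero.
2n + 4 = 0, so n = -2.

-2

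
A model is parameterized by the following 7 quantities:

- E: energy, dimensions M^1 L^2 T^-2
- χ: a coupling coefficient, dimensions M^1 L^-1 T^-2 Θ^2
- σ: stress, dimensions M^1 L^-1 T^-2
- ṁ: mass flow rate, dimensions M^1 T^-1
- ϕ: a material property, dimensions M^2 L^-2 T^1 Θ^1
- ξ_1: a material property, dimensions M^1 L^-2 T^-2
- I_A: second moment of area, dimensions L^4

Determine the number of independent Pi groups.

There are 7 variables and 4 base dimensions (M, L, T, Θ).
The dimension matrix has rank 4.
Independent dimensionless groups: 7 − 4 = 3.

3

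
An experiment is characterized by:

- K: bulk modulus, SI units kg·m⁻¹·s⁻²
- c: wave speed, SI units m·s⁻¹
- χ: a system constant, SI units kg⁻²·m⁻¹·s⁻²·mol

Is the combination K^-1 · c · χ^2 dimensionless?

Sum the exponent of each base dimension across the product:
  M: −[K]_M + [c]_M + 2·[χ]_M = −(1) + (0) + 2·(-2) = -5
  L: −[K]_L + [c]_L + 2·[χ]_L = −(-1) + (1) + 2·(-1) = 0
  T: −[K]_T + [c]_T + 2·[χ]_T = −(-2) + (-1) + 2·(-2) = -3
  N: −[K]_N + [c]_N + 2·[χ]_N = −(0) + (0) + 2·(1) = 2
Net dimensions [M⁻⁵ T⁻³ N²] ≠ [1] — not dimensionless.

no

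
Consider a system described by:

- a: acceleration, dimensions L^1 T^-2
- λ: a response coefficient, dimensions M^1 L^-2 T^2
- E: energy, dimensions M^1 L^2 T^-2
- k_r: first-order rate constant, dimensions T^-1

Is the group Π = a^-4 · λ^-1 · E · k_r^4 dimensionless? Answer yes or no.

Sum the exponent of each base dimension across the product:
  M: −4·[a]_M − [λ]_M + [E]_M + 4·[k_r]_M = −4·(0) − (1) + (1) + 4·(0) = 0
  L: −4·[a]_L − [λ]_L + [E]_L + 4·[k_r]_L = −4·(1) − (-2) + (2) + 4·(0) = 0
  T: −4·[a]_T − [λ]_T + [E]_T + 4·[k_r]_T = −4·(-2) − (2) + (-2) + 4·(-1) = 0
All base exponents vanish — dimensionless.

yes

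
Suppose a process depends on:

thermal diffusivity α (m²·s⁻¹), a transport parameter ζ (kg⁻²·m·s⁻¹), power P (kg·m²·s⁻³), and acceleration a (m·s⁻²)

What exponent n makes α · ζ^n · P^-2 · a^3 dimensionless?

-1

Balance the M exponent: (-2)·n from ζ, plus (0) − 2·(1) + 3·(0) = -2 from the rest, must sum to zero.
-2n − 2 = 0, so n = -1.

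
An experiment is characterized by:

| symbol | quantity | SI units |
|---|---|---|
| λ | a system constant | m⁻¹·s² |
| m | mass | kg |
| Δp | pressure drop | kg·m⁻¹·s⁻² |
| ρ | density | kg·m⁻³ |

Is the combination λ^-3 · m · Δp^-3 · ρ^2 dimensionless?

Sum the exponent of each base dimension across the product:
  M: −3·[λ]_M + [m]_M − 3·[Δp]_M + 2·[ρ]_M = −3·(0) + (1) − 3·(1) + 2·(1) = 0
  L: −3·[λ]_L + [m]_L − 3·[Δp]_L + 2·[ρ]_L = −3·(-1) + (0) − 3·(-1) + 2·(-3) = 0
  T: −3·[λ]_T + [m]_T − 3·[Δp]_T + 2·[ρ]_T = −3·(2) + (0) − 3·(-2) + 2·(0) = 0
All base exponents vanish — dimensionless.

yes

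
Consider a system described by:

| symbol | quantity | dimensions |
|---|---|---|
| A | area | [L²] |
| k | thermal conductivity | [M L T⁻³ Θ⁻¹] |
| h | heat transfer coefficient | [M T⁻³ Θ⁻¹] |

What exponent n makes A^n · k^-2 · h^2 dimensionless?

1

Balance the L exponent: (2)·n from A, plus −2·(1) + 2·(0) = -2 from the rest, must sum to zero.
2n − 2 = 0, so n = 1.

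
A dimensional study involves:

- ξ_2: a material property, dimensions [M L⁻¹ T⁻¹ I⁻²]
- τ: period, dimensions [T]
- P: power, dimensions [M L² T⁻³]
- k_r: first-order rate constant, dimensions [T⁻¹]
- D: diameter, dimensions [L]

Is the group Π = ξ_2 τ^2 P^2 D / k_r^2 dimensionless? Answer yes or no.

no

Sum the exponent of each base dimension across the product:
  M: [ξ_2]_M + 2·[τ]_M + 2·[P]_M − 2·[k_r]_M + [D]_M = (1) + 2·(0) + 2·(1) − 2·(0) + (0) = 3
  L: [ξ_2]_L + 2·[τ]_L + 2·[P]_L − 2·[k_r]_L + [D]_L = (-1) + 2·(0) + 2·(2) − 2·(0) + (1) = 4
  T: [ξ_2]_T + 2·[τ]_T + 2·[P]_T − 2·[k_r]_T + [D]_T = (-1) + 2·(1) + 2·(-3) − 2·(-1) + (0) = -3
  I: [ξ_2]_I + 2·[τ]_I + 2·[P]_I − 2·[k_r]_I + [D]_I = (-2) + 2·(0) + 2·(0) − 2·(0) + (0) = -2
Net dimensions [M³ L⁴ T⁻³ I⁻²] ≠ [1] — not dimensionless.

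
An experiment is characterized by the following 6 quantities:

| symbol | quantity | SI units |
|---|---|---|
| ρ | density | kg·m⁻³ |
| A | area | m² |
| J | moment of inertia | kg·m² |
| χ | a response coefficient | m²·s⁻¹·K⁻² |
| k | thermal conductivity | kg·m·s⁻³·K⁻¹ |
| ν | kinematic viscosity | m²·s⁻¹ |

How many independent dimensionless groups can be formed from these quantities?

2

There are 6 variables and 4 base dimensions (M, L, T, Θ).
The dimension matrix has rank 4.
Independent dimensionless groups: 6 − 4 = 2.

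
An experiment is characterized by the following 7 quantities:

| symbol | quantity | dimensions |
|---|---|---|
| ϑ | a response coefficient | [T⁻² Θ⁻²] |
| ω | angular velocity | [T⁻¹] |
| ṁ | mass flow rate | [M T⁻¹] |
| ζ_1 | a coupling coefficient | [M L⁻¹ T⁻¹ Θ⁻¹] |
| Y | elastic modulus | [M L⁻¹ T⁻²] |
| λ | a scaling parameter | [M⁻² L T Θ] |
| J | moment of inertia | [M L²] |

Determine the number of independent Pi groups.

There are 7 variables and 4 base dimensions (M, L, T, Θ).
The dimension matrix has rank 4.
Independent dimensionless groups: 7 − 4 = 3.

3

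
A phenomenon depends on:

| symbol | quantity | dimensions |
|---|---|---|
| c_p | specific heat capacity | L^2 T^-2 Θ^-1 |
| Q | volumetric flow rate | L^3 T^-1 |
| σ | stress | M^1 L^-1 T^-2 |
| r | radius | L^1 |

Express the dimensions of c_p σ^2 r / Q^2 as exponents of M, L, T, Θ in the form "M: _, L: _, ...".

M: 2, L: -5, T: -4, Θ: -1

Collect each base-dimension exponent across the product:
  M: (0) − 2·(0) + 2·(1) + (0) = 2
  L: (2) − 2·(3) + 2·(-1) + (1) = -5
  T: (-2) − 2·(-1) + 2·(-2) + (0) = -4
  Θ: (-1) − 2·(0) + 2·(0) + (0) = -1
So the dimensions are [M² L⁻⁵ T⁻⁴ Θ⁻¹].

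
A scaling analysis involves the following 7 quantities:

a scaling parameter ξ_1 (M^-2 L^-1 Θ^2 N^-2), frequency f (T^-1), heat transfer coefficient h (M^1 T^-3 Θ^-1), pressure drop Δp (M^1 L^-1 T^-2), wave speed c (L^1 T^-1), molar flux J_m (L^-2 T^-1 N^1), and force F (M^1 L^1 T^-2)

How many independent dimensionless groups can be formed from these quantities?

2

There are 7 variables and 5 base dimensions (M, L, T, Θ, N).
The dimension matrix has rank 5.
Independent dimensionless groups: 7 − 5 = 2.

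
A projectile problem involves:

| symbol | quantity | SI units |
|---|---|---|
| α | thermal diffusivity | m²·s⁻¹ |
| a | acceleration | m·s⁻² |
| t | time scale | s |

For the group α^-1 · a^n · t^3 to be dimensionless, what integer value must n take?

Balance the L exponent: (1)·n from a, plus −(2) + 3·(0) = -2 from the rest, must sum to zero.
n − 2 = 0, so n = 2.

2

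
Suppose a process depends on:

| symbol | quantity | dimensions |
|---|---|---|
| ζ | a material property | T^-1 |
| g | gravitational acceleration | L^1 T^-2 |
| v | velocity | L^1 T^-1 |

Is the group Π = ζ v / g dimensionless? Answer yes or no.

yes

Sum the exponent of each base dimension across the product:
  M: [ζ]_M − [g]_M + [v]_M = (0) − (0) + (0) = 0
  L: [ζ]_L − [g]_L + [v]_L = (0) − (1) + (1) = 0
  T: [ζ]_T − [g]_T + [v]_T = (-1) − (-2) + (-1) = 0
All base exponents vanish — dimensionless.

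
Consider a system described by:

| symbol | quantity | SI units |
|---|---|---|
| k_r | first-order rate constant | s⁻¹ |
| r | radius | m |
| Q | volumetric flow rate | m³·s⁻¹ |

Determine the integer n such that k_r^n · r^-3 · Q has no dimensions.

-1

Balance the T exponent: (-1)·n from k_r, plus −3·(0) + (-1) = -1 from the rest, must sum to zero.
−n − 1 = 0, so n = -1.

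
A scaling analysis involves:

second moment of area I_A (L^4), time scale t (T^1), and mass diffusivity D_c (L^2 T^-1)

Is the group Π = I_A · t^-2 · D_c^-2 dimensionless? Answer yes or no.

yes

Sum the exponent of each base dimension across the product:
  M: [I_A]_M − 2·[t]_M − 2·[D_c]_M = (0) − 2·(0) − 2·(0) = 0
  L: [I_A]_L − 2·[t]_L − 2·[D_c]_L = (4) − 2·(0) − 2·(2) = 0
  T: [I_A]_T − 2·[t]_T − 2·[D_c]_T = (0) − 2·(1) − 2·(-1) = 0
All base exponents vanish — dimensionless.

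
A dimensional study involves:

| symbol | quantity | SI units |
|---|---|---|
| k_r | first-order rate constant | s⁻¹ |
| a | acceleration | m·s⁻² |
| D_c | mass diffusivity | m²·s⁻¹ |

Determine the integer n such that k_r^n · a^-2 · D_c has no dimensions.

Balance the T exponent: (-1)·n from k_r, plus −2·(-2) + (-1) = 3 from the rest, must sum to zero.
−n + 3 = 0, so n = 3.

3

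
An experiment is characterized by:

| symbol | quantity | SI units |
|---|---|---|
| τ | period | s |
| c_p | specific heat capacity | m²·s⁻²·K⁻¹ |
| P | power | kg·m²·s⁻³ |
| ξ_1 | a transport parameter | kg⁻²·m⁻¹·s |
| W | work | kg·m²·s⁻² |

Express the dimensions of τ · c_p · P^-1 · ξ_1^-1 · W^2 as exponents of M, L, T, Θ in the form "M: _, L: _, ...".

Collect each base-dimension exponent across the product:
  M: (0) + (0) − (1) − (-2) + 2·(1) = 3
  L: (0) + (2) − (2) − (-1) + 2·(2) = 5
  T: (1) + (-2) − (-3) − (1) + 2·(-2) = -3
  Θ: (0) + (-1) − (0) − (0) + 2·(0) = -1
So the dimensions are [M³ L⁵ T⁻³ Θ⁻¹].

M: 3, L: 5, T: -3, Θ: -1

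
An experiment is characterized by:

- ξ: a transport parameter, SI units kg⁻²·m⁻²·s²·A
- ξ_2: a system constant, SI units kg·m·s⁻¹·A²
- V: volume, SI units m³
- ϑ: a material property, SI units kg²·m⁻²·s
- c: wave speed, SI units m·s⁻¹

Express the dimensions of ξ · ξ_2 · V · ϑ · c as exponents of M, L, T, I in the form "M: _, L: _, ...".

M: 1, L: 1, T: 1, I: 3

Collect each base-dimension exponent across the product:
  M: (-2) + (1) + (0) + (2) + (0) = 1
  L: (-2) + (1) + (3) + (-2) + (1) = 1
  T: (2) + (-1) + (0) + (1) + (-1) = 1
  I: (1) + (2) + (0) + (0) + (0) = 3
So the dimensions are [M L T I³].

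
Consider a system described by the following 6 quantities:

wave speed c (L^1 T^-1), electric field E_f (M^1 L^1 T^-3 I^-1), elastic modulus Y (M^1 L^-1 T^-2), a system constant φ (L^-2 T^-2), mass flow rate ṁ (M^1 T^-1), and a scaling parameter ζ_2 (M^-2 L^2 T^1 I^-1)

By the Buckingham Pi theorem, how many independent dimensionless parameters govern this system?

There are 6 variables and 4 base dimensions (M, L, T, I).
The dimension matrix has rank 4.
Independent dimensionless groups: 6 − 4 = 2.

2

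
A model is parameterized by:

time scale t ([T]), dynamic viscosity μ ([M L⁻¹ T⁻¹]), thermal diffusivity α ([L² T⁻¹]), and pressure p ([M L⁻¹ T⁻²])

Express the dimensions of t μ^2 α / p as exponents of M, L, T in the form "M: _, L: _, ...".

Collect each base-dimension exponent across the product:
  M: (0) + 2·(1) + (0) − (1) = 1
  L: (0) + 2·(-1) + (2) − (-1) = 1
  T: (1) + 2·(-1) + (-1) − (-2) = 0
So the dimensions are [M L].

M: 1, L: 1, T: 0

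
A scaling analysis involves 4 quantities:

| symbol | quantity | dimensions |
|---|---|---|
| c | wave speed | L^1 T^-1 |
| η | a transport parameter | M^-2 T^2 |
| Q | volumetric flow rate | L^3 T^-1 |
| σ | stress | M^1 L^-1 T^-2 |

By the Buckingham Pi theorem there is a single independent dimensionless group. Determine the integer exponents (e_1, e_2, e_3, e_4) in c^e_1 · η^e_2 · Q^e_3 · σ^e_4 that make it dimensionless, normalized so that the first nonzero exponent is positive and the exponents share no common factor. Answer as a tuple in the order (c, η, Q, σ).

(4, -1, -2, -2)

M: e_1·(0) + e_2·(-2) + e_3·(0) + e_4·(1) = 0
L: e_1·(1) + e_2·(0) + e_3·(3) + e_4·(-1) = 0
T: e_1·(-1) + e_2·(2) + e_3·(-1) + e_4·(-2) = 0
Solving this homogeneous linear system for the smallest-integer solution (first nonzero entry positive) gives (4, -1, -2, -2).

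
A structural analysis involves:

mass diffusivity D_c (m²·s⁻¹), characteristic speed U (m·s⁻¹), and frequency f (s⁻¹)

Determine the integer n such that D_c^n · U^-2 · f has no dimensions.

Balance the L exponent: (2)·n from D_c, plus −2·(1) + (0) = -2 from the rest, must sum to zero.
2n − 2 = 0, so n = 1.

1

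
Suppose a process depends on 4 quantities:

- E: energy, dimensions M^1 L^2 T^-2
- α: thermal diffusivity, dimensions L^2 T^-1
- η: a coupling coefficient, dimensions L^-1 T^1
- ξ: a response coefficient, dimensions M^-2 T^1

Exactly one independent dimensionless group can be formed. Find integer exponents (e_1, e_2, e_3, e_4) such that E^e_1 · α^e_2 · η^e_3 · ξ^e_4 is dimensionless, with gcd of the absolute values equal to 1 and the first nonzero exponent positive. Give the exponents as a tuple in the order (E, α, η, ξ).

M: e_1·(1) + e_2·(0) + e_3·(0) + e_4·(-2) = 0
L: e_1·(2) + e_2·(2) + e_3·(-1) + e_4·(0) = 0
T: e_1·(-2) + e_2·(-1) + e_3·(1) + e_4·(1) = 0
Solving this homogeneous linear system for the smallest-integer solution (first nonzero entry positive) gives (2, -1, 2, 1).

(2, -1, 2, 1)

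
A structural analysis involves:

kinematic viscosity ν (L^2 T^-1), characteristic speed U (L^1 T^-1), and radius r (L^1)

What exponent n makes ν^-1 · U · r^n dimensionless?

1

Balance the L exponent: (1)·n from r, plus −(2) + (1) = -1 from the rest, must sum to zero.
n − 1 = 0, so n = 1.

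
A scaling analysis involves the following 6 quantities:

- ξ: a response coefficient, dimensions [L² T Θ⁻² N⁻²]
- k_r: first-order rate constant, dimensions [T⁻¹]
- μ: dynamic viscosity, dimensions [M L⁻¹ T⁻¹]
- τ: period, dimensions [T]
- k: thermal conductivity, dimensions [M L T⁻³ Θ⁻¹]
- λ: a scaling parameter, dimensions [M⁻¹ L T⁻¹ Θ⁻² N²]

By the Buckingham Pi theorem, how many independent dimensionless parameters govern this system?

1

There are 6 variables and 5 base dimensions (M, L, T, Θ, N).
The dimension matrix has rank 5.
Independent dimensionless groups: 6 − 5 = 1.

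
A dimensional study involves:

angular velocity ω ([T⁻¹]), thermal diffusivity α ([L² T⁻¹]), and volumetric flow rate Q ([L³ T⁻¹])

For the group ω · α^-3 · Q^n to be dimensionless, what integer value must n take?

Balance the L exponent: (3)·n from Q, plus (0) − 3·(2) = -6 from the rest, must sum to zero.
3n − 6 = 0, so n = 2.

2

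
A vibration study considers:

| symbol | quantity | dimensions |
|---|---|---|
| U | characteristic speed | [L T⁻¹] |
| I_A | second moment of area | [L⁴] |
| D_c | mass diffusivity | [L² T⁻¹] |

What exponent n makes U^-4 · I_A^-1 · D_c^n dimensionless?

Balance the L exponent: (2)·n from D_c, plus −4·(1) − (4) = -8 from the rest, must sum to zero.
2n − 8 = 0, so n = 4.

4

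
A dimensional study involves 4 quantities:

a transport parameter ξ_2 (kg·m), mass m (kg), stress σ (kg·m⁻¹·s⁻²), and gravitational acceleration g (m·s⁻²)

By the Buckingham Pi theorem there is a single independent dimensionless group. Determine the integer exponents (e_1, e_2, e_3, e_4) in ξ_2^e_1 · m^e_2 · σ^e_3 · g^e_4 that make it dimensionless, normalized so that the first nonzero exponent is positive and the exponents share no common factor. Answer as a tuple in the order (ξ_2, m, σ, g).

M: e_1·(1) + e_2·(1) + e_3·(1) + e_4·(0) = 0
L: e_1·(1) + e_2·(0) + e_3·(-1) + e_4·(1) = 0
T: e_1·(0) + e_2·(0) + e_3·(-2) + e_4·(-2) = 0
Solving this homogeneous linear system for the smallest-integer solution (first nonzero entry positive) gives (2, -3, 1, -1).

(2, -3, 1, -1)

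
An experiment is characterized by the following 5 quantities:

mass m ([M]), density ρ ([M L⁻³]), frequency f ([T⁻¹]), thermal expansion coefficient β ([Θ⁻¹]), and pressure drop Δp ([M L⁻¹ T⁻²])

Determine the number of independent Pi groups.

1

There are 5 variables and 4 base dimensions (M, L, T, Θ).
The dimension matrix has rank 4.
Independent dimensionless groups: 5 − 4 = 1.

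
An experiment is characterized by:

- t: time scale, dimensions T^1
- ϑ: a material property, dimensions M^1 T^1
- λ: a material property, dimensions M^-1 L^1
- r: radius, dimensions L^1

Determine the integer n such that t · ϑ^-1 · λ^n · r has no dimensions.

-1

Balance the M exponent: (-1)·n from λ, plus (0) − (1) + (0) = -1 from the rest, must sum to zero.
−n − 1 = 0, so n = -1.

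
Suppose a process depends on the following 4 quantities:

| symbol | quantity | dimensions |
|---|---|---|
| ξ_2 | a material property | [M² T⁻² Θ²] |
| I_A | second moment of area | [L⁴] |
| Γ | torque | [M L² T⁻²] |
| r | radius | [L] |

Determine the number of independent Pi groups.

1

There are 4 variables and 4 base dimensions (M, L, T, Θ).
The dimension matrix has rank 3 (less than 4: the dimension vectors are linearly dependent).
Independent dimensionless groups: 4 − 3 = 1.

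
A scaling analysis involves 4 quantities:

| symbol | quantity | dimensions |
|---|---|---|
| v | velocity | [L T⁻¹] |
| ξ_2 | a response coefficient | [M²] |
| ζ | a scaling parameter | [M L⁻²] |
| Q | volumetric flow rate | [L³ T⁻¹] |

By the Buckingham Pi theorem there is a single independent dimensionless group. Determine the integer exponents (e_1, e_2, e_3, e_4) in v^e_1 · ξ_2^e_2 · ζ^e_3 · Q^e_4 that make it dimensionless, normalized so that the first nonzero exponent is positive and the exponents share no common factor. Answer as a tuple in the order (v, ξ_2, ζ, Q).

(2, 1, -2, -2)

M: e_1·(0) + e_2·(2) + e_3·(1) + e_4·(0) = 0
L: e_1·(1) + e_2·(0) + e_3·(-2) + e_4·(3) = 0
T: e_1·(-1) + e_2·(0) + e_3·(0) + e_4·(-1) = 0
Solving this homogeneous linear system for the smallest-integer solution (first nonzero entry positive) gives (2, 1, -2, -2).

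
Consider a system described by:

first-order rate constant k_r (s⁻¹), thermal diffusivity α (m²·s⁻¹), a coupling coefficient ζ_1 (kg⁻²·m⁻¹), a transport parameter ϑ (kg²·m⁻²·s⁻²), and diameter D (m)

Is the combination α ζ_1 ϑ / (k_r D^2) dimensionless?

no

Sum the exponent of each base dimension across the product:
  M: −[k_r]_M + [α]_M + [ζ_1]_M + [ϑ]_M − 2·[D]_M = −(0) + (0) + (-2) + (2) − 2·(0) = 0
  L: −[k_r]_L + [α]_L + [ζ_1]_L + [ϑ]_L − 2·[D]_L = −(0) + (2) + (-1) + (-2) − 2·(1) = -3
  T: −[k_r]_T + [α]_T + [ζ_1]_T + [ϑ]_T − 2·[D]_T = −(-1) + (-1) + (0) + (-2) − 2·(0) = -2
Net dimensions [L⁻³ T⁻²] ≠ [1] — not dimensionless.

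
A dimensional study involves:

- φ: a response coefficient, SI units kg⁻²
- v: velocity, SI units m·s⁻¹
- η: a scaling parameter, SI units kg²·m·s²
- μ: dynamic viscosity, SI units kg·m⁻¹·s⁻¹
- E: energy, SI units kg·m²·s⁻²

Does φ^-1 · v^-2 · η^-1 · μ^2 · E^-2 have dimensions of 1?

Sum the exponent of each base dimension across the product:
  M: −[φ]_M − 2·[v]_M − [η]_M + 2·[μ]_M − 2·[E]_M = −(-2) − 2·(0) − (2) + 2·(1) − 2·(1) = 0
  L: −[φ]_L − 2·[v]_L − [η]_L + 2·[μ]_L − 2·[E]_L = −(0) − 2·(1) − (1) + 2·(-1) − 2·(2) = -9
  T: −[φ]_T − 2·[v]_T − [η]_T + 2·[μ]_T − 2·[E]_T = −(0) − 2·(-1) − (2) + 2·(-1) − 2·(-2) = 2
Net dimensions [L⁻⁹ T²] ≠ [1] — not dimensionless.

no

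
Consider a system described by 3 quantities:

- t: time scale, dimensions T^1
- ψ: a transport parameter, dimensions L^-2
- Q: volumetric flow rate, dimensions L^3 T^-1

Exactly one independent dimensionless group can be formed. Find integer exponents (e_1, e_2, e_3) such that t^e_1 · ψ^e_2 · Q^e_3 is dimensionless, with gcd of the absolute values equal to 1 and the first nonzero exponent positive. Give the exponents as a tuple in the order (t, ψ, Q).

L: e_1·(0) + e_2·(-2) + e_3·(3) = 0
T: e_1·(1) + e_2·(0) + e_3·(-1) = 0
Solving this homogeneous linear system for the smallest-integer solution (first nonzero entry positive) gives (2, 3, 2).

(2, 3, 2)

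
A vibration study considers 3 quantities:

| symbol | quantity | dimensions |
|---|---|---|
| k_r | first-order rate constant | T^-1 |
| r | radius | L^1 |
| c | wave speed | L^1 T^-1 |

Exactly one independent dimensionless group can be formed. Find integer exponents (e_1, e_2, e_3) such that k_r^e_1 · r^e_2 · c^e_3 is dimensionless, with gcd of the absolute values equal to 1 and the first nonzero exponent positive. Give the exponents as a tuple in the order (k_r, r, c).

(1, 1, -1)

L: e_1·(0) + e_2·(1) + e_3·(1) = 0
T: e_1·(-1) + e_2·(0) + e_3·(-1) = 0
Solving this homogeneous linear system for the smallest-integer solution (first nonzero entry positive) gives (1, 1, -1).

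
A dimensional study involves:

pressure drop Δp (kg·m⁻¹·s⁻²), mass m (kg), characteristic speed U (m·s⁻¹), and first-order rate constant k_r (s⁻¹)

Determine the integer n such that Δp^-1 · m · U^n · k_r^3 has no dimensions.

Balance the L exponent: (1)·n from U, plus −(-1) + (0) + 3·(0) = 1 from the rest, must sum to zero.
n + 1 = 0, so n = -1.

-1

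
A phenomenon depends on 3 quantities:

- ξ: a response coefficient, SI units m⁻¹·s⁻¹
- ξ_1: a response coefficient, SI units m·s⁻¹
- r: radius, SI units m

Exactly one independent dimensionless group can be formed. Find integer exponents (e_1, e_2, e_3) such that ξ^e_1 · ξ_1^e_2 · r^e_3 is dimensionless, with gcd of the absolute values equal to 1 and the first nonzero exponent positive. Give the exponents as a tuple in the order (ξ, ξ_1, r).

L: e_1·(-1) + e_2·(1) + e_3·(1) = 0
T: e_1·(-1) + e_2·(-1) + e_3·(0) = 0
Solving this homogeneous linear system for the smallest-integer solution (first nonzero entry positive) gives (1, -1, 2).

(1, -1, 2)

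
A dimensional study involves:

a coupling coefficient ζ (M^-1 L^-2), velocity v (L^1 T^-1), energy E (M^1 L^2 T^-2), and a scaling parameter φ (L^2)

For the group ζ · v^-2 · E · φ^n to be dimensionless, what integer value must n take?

1

Balance the L exponent: (2)·n from φ, plus (-2) − 2·(1) + (2) = -2 from the rest, must sum to zero.
2n − 2 = 0, so n = 1.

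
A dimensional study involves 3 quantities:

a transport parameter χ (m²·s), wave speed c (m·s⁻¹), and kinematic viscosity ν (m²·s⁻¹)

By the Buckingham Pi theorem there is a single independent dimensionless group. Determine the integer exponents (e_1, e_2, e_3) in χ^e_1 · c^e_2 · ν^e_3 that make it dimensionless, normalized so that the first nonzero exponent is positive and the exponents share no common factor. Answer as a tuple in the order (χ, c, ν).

(1, 4, -3)

L: e_1·(2) + e_2·(1) + e_3·(2) = 0
T: e_1·(1) + e_2·(-1) + e_3·(-1) = 0
Solving this homogeneous linear system for the smallest-integer solution (first nonzero entry positive) gives (1, 4, -3).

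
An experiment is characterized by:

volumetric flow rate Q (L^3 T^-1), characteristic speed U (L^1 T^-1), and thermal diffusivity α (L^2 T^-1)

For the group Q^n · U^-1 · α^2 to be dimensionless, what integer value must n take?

-1

Balance the L exponent: (3)·n from Q, plus −(1) + 2·(2) = 3 from the rest, must sum to zero.
3n + 3 = 0, so n = -1.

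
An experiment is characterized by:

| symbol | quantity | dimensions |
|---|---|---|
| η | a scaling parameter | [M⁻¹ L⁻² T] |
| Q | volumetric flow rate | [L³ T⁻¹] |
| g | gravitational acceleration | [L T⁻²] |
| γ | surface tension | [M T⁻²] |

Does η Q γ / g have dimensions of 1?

yes

Sum the exponent of each base dimension across the product:
  M: [η]_M + [Q]_M − [g]_M + [γ]_M = (-1) + (0) − (0) + (1) = 0
  L: [η]_L + [Q]_L − [g]_L + [γ]_L = (-2) + (3) − (1) + (0) = 0
  T: [η]_T + [Q]_T − [g]_T + [γ]_T = (1) + (-1) − (-2) + (-2) = 0
All base exponents vanish — dimensionless.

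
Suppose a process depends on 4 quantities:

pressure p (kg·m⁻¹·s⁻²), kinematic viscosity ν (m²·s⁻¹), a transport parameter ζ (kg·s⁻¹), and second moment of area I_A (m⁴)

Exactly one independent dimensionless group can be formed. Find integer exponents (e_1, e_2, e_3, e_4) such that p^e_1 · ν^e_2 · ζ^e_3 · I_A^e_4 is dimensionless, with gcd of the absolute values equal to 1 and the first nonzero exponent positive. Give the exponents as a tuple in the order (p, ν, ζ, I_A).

M: e_1·(1) + e_2·(0) + e_3·(1) + e_4·(0) = 0
L: e_1·(-1) + e_2·(2) + e_3·(0) + e_4·(4) = 0
T: e_1·(-2) + e_2·(-1) + e_3·(-1) + e_4·(0) = 0
Solving this homogeneous linear system for the smallest-integer solution (first nonzero entry positive) gives (4, -4, -4, 3).

(4, -4, -4, 3)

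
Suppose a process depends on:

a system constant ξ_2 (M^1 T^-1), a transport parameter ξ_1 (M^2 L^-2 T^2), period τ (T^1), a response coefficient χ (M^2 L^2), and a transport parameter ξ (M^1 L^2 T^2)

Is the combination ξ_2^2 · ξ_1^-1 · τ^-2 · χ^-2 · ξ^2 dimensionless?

Sum the exponent of each base dimension across the product:
  M: 2·[ξ_2]_M − [ξ_1]_M − 2·[τ]_M − 2·[χ]_M + 2·[ξ]_M = 2·(1) − (2) − 2·(0) − 2·(2) + 2·(1) = -2
  L: 2·[ξ_2]_L − [ξ_1]_L − 2·[τ]_L − 2·[χ]_L + 2·[ξ]_L = 2·(0) − (-2) − 2·(0) − 2·(2) + 2·(2) = 2
  T: 2·[ξ_2]_T − [ξ_1]_T − 2·[τ]_T − 2·[χ]_T + 2·[ξ]_T = 2·(-1) − (2) − 2·(1) − 2·(0) + 2·(2) = -2
Net dimensions [M⁻² L² T⁻²] ≠ [1] — not dimensionless.

no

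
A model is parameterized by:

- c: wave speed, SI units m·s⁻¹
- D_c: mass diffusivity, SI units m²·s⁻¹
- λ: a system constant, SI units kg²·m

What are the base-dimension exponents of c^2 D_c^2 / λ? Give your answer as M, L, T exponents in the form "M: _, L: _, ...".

Collect each base-dimension exponent across the product:
  M: 2·(0) + 2·(0) − (2) = -2
  L: 2·(1) + 2·(2) − (1) = 5
  T: 2·(-1) + 2·(-1) − (0) = -4
So the dimensions are [M⁻² L⁵ T⁻⁴].

M: -2, L: 5, T: -4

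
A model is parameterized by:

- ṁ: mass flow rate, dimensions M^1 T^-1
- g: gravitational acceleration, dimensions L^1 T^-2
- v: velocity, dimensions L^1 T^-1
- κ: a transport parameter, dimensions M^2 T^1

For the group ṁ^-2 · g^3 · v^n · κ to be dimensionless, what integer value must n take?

Balance the L exponent: (1)·n from v, plus −2·(0) + 3·(1) + (0) = 3 from the rest, must sum to zero.
n + 3 = 0, so n = -3.

-3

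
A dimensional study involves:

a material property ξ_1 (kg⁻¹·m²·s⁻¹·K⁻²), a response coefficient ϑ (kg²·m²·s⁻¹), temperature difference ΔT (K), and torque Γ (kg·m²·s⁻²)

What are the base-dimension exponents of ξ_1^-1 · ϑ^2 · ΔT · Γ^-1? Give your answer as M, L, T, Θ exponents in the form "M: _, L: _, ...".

Collect each base-dimension exponent across the product:
  M: −(-1) + 2·(2) + (0) − (1) = 4
  L: −(2) + 2·(2) + (0) − (2) = 0
  T: −(-1) + 2·(-1) + (0) − (-2) = 1
  Θ: −(-2) + 2·(0) + (1) − (0) = 3
So the dimensions are [M⁴ T Θ³].

M: 4, L: 0, T: 1, Θ: 3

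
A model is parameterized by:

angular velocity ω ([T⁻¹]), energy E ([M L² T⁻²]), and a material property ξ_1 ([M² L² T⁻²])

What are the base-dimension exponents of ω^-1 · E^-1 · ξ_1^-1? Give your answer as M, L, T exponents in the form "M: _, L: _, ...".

M: -3, L: -4, T: 5

Collect each base-dimension exponent across the product:
  M: −(0) − (1) − (2) = -3
  L: −(0) − (2) − (2) = -4
  T: −(-1) − (-2) − (-2) = 5
So the dimensions are [M⁻³ L⁻⁴ T⁵].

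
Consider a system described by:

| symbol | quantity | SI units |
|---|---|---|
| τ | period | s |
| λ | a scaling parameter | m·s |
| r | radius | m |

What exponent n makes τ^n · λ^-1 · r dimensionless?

1

Balance the T exponent: (1)·n from τ, plus −(1) + (0) = -1 from the rest, must sum to zero.
n − 1 = 0, so n = 1.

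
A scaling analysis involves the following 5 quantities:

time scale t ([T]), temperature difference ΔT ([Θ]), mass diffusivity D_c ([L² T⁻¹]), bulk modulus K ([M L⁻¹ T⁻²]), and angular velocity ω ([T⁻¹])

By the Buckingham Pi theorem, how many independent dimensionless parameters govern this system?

There are 5 variables and 4 base dimensions (M, L, T, Θ).
The dimension matrix has rank 4.
Independent dimensionless groups: 5 − 4 = 1.

1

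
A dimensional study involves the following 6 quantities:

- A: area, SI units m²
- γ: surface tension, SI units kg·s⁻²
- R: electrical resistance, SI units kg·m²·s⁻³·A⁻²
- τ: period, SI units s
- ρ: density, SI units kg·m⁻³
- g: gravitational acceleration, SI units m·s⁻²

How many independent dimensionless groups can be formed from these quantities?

2

There are 6 variables and 4 base dimensions (M, L, T, I).
The dimension matrix has rank 4.
Independent dimensionless groups: 6 − 4 = 2.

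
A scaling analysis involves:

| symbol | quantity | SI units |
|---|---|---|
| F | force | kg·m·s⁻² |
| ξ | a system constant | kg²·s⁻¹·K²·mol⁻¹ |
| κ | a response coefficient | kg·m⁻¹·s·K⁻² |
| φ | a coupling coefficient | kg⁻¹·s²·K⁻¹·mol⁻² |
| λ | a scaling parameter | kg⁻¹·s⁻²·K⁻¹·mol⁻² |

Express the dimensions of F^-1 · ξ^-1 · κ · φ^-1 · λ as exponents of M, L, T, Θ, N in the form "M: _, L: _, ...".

M: -2, L: -2, T: 0, Θ: -4, N: 1

Collect each base-dimension exponent across the product:
  M: −(1) − (2) + (1) − (-1) + (-1) = -2
  L: −(1) − (0) + (-1) − (0) + (0) = -2
  T: −(-2) − (-1) + (1) − (2) + (-2) = 0
  Θ: −(0) − (2) + (-2) − (-1) + (-1) = -4
  N: −(0) − (-1) + (0) − (-2) + (-2) = 1
So the dimensions are [M⁻² L⁻² Θ⁻⁴ N].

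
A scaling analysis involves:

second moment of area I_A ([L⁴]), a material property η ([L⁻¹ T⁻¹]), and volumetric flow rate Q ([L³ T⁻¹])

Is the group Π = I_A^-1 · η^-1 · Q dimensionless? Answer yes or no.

yes

Sum the exponent of each base dimension across the product:
  M: −[I_A]_M − [η]_M + [Q]_M = −(0) − (0) + (0) = 0
  L: −[I_A]_L − [η]_L + [Q]_L = −(4) − (-1) + (3) = 0
  T: −[I_A]_T − [η]_T + [Q]_T = −(0) − (-1) + (-1) = 0
All base exponents vanish — dimensionless.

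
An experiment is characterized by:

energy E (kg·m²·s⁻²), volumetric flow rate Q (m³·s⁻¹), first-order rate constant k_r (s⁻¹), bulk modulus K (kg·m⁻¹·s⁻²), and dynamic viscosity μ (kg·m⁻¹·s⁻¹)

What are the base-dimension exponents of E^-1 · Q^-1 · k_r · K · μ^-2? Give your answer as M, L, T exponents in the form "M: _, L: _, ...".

Collect each base-dimension exponent across the product:
  M: −(1) − (0) + (0) + (1) − 2·(1) = -2
  L: −(2) − (3) + (0) + (-1) − 2·(-1) = -4
  T: −(-2) − (-1) + (-1) + (-2) − 2·(-1) = 2
So the dimensions are [M⁻² L⁻⁴ T²].

M: -2, L: -4, T: 2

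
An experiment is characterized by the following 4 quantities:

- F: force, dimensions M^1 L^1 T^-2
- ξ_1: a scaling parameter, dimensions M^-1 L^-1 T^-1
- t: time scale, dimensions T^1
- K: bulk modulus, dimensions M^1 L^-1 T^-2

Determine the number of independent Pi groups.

1

There are 4 variables and 3 base dimensions (M, L, T).
The dimension matrix has rank 3.
Independent dimensionless groups: 4 − 3 = 1.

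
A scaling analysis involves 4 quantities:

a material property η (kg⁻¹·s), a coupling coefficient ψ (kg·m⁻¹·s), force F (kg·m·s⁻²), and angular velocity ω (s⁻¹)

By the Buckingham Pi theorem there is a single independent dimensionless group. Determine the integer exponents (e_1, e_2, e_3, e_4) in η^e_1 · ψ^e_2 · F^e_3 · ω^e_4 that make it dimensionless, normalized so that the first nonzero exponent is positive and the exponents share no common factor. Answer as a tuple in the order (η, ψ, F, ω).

(2, 1, 1, 1)

M: e_1·(-1) + e_2·(1) + e_3·(1) + e_4·(0) = 0
L: e_1·(0) + e_2·(-1) + e_3·(1) + e_4·(0) = 0
T: e_1·(1) + e_2·(1) + e_3·(-2) + e_4·(-1) = 0
Solving this homogeneous linear system for the smallest-integer solution (first nonzero entry positive) gives (2, 1, 1, 1).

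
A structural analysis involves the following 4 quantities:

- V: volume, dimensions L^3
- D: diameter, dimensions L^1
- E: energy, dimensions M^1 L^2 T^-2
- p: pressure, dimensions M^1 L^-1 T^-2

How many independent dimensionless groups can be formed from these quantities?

There are 4 variables and 3 base dimensions (M, L, T).
The dimension matrix has rank 2 (less than 3: the dimension vectors are linearly dependent).
Independent dimensionless groups: 4 − 2 = 2.

2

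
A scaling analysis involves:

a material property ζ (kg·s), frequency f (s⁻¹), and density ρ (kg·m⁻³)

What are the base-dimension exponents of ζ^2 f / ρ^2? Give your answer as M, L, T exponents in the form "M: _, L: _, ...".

M: 0, L: 6, T: 1

Collect each base-dimension exponent across the product:
  M: 2·(1) + (0) − 2·(1) = 0
  L: 2·(0) + (0) − 2·(-3) = 6
  T: 2·(1) + (-1) − 2·(0) = 1
So the dimensions are [L⁶ T].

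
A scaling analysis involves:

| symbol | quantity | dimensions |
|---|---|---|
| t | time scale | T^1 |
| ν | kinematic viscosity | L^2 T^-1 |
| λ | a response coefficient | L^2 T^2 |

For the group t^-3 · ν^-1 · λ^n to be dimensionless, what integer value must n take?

1

Balance the L exponent: (2)·n from λ, plus −3·(0) − (2) = -2 from the rest, must sum to zero.
2n − 2 = 0, so n = 1.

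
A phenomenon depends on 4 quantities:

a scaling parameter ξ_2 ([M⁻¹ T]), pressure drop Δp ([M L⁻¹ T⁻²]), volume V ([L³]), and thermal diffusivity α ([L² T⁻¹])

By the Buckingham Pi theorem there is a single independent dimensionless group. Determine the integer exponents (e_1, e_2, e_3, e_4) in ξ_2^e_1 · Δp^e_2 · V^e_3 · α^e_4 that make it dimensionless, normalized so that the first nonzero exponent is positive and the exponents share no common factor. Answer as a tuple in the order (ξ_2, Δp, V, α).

(1, 1, 1, -1)

M: e_1·(-1) + e_2·(1) + e_3·(0) + e_4·(0) = 0
L: e_1·(0) + e_2·(-1) + e_3·(3) + e_4·(2) = 0
T: e_1·(1) + e_2·(-2) + e_3·(0) + e_4·(-1) = 0
Solving this homogeneous linear system for the smallest-integer solution (first nonzero entry positive) gives (1, 1, 1, -1).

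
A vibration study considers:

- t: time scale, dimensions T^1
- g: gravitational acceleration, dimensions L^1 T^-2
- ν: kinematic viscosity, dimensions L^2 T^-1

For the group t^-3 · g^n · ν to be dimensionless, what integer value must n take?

-2

Balance the L exponent: (1)·n from g, plus −3·(0) + (2) = 2 from the rest, must sum to zero.
n + 2 = 0, so n = -2.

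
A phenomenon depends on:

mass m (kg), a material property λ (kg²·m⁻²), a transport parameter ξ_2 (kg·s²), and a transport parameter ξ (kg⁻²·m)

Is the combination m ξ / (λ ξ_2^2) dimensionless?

no

Sum the exponent of each base dimension across the product:
  M: [m]_M − [λ]_M − 2·[ξ_2]_M + [ξ]_M = (1) − (2) − 2·(1) + (-2) = -5
  L: [m]_L − [λ]_L − 2·[ξ_2]_L + [ξ]_L = (0) − (-2) − 2·(0) + (1) = 3
  T: [m]_T − [λ]_T − 2·[ξ_2]_T + [ξ]_T = (0) − (0) − 2·(2) + (0) = -4
Net dimensions [M⁻⁵ L³ T⁻⁴] ≠ [1] — not dimensionless.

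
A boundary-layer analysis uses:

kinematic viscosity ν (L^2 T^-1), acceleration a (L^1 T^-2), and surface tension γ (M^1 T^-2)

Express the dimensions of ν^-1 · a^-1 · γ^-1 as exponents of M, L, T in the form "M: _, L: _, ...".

M: -1, L: -3, T: 5

Collect each base-dimension exponent across the product:
  M: −(0) − (0) − (1) = -1
  L: −(2) − (1) − (0) = -3
  T: −(-1) − (-2) − (-2) = 5
So the dimensions are [M⁻¹ L⁻³ T⁵].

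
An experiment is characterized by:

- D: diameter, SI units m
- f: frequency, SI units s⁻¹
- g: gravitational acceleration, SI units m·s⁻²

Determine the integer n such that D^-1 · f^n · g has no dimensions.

-2

Balance the T exponent: (-1)·n from f, plus −(0) + (-2) = -2 from the rest, must sum to zero.
−n − 2 = 0, so n = -2.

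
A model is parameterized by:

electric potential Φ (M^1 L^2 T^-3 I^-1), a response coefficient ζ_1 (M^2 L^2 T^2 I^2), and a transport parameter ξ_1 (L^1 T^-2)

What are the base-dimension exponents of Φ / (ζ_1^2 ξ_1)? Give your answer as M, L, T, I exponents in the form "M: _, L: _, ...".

M: -3, L: -3, T: -5, I: -5

Collect each base-dimension exponent across the product:
  M: (1) − 2·(2) − (0) = -3
  L: (2) − 2·(2) − (1) = -3
  T: (-3) − 2·(2) − (-2) = -5
  I: (-1) − 2·(2) − (0) = -5
So the dimensions are [M⁻³ L⁻³ T⁻⁵ I⁻⁵].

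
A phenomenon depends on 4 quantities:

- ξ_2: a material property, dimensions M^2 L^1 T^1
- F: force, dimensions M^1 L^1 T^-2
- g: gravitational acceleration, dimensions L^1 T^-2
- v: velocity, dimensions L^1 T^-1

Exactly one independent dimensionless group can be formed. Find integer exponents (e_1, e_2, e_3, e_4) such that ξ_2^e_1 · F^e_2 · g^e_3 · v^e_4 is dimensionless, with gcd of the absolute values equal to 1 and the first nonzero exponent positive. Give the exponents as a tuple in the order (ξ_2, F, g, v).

M: e_1·(2) + e_2·(1) + e_3·(0) + e_4·(0) = 0
L: e_1·(1) + e_2·(1) + e_3·(1) + e_4·(1) = 0
T: e_1·(1) + e_2·(-2) + e_3·(-2) + e_4·(-1) = 0
Solving this homogeneous linear system for the smallest-integer solution (first nonzero entry positive) gives (1, -2, 4, -3).

(1, -2, 4, -3)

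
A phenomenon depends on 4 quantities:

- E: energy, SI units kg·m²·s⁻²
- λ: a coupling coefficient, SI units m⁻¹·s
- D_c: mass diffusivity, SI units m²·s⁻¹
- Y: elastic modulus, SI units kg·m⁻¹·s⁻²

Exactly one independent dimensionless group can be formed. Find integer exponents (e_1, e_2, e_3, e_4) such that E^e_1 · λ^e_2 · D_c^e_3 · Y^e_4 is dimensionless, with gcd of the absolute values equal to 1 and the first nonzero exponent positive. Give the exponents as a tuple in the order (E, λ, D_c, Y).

M: e_1·(1) + e_2·(0) + e_3·(0) + e_4·(1) = 0
L: e_1·(2) + e_2·(-1) + e_3·(2) + e_4·(-1) = 0
T: e_1·(-2) + e_2·(1) + e_3·(-1) + e_4·(-2) = 0
Solving this homogeneous linear system for the smallest-integer solution (first nonzero entry positive) gives (1, -3, -3, -1).

(1, -3, -3, -1)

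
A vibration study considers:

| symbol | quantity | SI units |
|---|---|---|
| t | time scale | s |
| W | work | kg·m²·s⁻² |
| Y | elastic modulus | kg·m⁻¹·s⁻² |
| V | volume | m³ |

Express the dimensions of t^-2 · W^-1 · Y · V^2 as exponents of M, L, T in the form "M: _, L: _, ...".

M: 0, L: 3, T: -2

Collect each base-dimension exponent across the product:
  M: −2·(0) − (1) + (1) + 2·(0) = 0
  L: −2·(0) − (2) + (-1) + 2·(3) = 3
  T: −2·(1) − (-2) + (-2) + 2·(0) = -2
So the dimensions are [L³ T⁻²].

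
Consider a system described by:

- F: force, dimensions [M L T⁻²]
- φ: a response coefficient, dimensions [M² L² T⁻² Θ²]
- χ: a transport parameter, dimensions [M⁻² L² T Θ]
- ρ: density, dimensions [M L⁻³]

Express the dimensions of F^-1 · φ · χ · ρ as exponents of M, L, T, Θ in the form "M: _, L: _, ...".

M: 0, L: 0, T: 1, Θ: 3

Collect each base-dimension exponent across the product:
  M: −(1) + (2) + (-2) + (1) = 0
  L: −(1) + (2) + (2) + (-3) = 0
  T: −(-2) + (-2) + (1) + (0) = 1
  Θ: −(0) + (2) + (1) + (0) = 3
So the dimensions are [T Θ³].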